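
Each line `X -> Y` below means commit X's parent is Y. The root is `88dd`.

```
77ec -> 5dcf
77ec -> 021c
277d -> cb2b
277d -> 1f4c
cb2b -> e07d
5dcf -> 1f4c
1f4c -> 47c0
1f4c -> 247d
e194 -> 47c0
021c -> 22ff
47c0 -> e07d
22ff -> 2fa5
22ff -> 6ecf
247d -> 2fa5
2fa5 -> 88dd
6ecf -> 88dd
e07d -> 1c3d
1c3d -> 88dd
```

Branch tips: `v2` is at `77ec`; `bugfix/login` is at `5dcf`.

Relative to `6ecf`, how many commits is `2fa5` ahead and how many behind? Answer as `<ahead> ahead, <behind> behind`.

1 ahead, 1 behind

Reachable from 2fa5: {2fa5, 88dd}.
Reachable from 6ecf: {6ecf, 88dd}.
Only in 2fa5's history (ahead): {2fa5} — 1.
Only in 6ecf's history (behind): {6ecf} — 1.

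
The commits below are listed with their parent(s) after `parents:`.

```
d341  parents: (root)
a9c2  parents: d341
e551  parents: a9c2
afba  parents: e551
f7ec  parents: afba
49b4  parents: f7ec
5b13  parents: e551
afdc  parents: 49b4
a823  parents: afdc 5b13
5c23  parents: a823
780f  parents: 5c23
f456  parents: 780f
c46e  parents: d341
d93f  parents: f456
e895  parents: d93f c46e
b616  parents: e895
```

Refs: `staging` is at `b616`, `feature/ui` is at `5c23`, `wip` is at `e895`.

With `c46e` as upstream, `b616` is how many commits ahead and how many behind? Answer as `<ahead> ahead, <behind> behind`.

Reachable from b616: {49b4, 5b13, 5c23, 780f, a823, a9c2, afba, afdc, b616, c46e, d341, d93f, e551, e895, f456, f7ec}.
Reachable from c46e: {c46e, d341}.
Only in b616's history (ahead): {49b4, 5b13, 5c23, 780f, a823, a9c2, afba, afdc, b616, d93f, e551, e895, f456, f7ec} — 14.
Only in c46e's history (behind): {} — 0.

14 ahead, 0 behind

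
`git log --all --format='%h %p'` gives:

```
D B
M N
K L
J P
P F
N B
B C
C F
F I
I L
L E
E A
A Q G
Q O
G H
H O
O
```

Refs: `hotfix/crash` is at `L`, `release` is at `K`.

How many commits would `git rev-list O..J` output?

Reachable from J: {A, E, F, G, H, I, J, L, O, P, Q}.
Reachable from O: {O}.
In J's history but not O's: {A, E, F, G, H, I, J, L, P, Q} — 10 commits.

10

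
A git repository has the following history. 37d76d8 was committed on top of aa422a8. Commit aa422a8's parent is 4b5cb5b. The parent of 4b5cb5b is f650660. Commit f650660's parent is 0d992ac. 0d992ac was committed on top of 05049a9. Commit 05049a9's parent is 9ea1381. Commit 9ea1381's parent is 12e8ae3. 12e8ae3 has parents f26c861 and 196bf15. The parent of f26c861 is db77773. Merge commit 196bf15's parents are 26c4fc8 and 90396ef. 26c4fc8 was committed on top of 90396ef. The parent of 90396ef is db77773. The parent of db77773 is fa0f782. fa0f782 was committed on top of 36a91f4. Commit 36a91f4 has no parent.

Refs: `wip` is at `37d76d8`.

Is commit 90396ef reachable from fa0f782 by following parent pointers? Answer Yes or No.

No

Ancestors of fa0f782: {36a91f4, fa0f782}.
90396ef is not in that set, so it is not an ancestor of fa0f782.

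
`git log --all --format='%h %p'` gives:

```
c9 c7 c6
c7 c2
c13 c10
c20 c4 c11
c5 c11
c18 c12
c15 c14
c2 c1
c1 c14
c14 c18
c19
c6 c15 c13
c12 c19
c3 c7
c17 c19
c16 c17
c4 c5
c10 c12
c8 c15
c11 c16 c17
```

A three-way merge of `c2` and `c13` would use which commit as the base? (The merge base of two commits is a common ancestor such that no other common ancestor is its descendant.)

Ancestors of c2: {c1, c12, c14, c18, c19, c2}.
Ancestors of c13: {c10, c12, c13, c19}.
Common ancestors: {c12, c19}.
Among these, c12 is not an ancestor of any other common ancestor — it is the merge base.

c12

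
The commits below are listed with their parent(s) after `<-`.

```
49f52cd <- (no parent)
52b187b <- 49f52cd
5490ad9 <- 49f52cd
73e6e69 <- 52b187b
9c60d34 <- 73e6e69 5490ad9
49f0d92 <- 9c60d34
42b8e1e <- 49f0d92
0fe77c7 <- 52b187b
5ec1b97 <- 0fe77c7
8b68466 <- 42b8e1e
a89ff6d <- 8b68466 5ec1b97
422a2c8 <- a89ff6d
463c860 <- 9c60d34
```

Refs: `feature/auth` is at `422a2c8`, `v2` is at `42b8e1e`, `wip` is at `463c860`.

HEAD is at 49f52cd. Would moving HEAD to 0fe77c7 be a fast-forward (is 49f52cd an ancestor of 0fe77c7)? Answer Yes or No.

Yes

A fast-forward from 49f52cd to 0fe77c7 is possible iff 49f52cd is an ancestor of 0fe77c7.
Ancestors of 0fe77c7: {0fe77c7, 49f52cd, 52b187b}.
49f52cd is among them, so fast-forward is possible.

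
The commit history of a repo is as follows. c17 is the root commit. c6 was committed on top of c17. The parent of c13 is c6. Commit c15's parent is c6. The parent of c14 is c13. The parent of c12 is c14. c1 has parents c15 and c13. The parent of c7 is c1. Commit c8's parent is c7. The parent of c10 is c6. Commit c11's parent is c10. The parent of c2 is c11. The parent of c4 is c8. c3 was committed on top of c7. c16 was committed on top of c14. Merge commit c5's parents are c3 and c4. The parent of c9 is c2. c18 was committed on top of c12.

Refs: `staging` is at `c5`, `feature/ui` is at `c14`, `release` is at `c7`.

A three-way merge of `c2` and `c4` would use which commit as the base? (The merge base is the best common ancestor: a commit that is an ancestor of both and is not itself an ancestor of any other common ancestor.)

Ancestors of c2: {c10, c11, c17, c2, c6}.
Ancestors of c4: {c1, c13, c15, c17, c4, c6, c7, c8}.
Common ancestors: {c17, c6}.
Among these, c6 is not an ancestor of any other common ancestor — it is the merge base.

c6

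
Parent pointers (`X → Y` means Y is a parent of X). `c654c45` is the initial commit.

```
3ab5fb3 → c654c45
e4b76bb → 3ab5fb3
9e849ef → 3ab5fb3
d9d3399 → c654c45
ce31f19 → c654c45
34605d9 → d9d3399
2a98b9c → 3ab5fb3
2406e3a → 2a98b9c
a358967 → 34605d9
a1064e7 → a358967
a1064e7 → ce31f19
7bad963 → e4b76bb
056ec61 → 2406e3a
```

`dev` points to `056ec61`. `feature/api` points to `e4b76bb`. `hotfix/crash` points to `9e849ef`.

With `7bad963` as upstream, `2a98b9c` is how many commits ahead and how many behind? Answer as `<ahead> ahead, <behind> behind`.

Reachable from 2a98b9c: {2a98b9c, 3ab5fb3, c654c45}.
Reachable from 7bad963: {3ab5fb3, 7bad963, c654c45, e4b76bb}.
Only in 2a98b9c's history (ahead): {2a98b9c} — 1.
Only in 7bad963's history (behind): {7bad963, e4b76bb} — 2.

1 ahead, 2 behind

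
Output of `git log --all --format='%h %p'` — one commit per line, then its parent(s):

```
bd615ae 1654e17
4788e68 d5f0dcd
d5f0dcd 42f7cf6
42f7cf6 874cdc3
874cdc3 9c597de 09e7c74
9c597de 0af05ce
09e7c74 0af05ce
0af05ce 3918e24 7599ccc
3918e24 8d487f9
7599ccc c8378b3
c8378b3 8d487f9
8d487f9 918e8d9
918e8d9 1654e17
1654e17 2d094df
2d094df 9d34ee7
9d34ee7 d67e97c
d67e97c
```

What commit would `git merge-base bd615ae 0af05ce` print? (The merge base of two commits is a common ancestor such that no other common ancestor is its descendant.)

Ancestors of bd615ae: {1654e17, 2d094df, 9d34ee7, bd615ae, d67e97c}.
Ancestors of 0af05ce: {0af05ce, 1654e17, 2d094df, 3918e24, 7599ccc, 8d487f9, 918e8d9, 9d34ee7, c8378b3, d67e97c}.
Common ancestors: {1654e17, 2d094df, 9d34ee7, d67e97c}.
Among these, 1654e17 is not an ancestor of any other common ancestor — it is the merge base.

1654e17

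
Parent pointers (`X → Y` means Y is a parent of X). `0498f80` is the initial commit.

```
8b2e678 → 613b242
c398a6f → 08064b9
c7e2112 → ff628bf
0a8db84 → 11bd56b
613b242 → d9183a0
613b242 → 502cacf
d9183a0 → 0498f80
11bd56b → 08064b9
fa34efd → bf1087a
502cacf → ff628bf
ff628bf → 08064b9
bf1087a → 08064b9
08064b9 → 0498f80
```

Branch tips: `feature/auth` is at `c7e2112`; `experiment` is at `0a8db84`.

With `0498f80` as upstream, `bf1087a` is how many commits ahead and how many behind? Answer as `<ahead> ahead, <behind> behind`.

Reachable from bf1087a: {0498f80, 08064b9, bf1087a}.
Reachable from 0498f80: {0498f80}.
Only in bf1087a's history (ahead): {08064b9, bf1087a} — 2.
Only in 0498f80's history (behind): {} — 0.

2 ahead, 0 behind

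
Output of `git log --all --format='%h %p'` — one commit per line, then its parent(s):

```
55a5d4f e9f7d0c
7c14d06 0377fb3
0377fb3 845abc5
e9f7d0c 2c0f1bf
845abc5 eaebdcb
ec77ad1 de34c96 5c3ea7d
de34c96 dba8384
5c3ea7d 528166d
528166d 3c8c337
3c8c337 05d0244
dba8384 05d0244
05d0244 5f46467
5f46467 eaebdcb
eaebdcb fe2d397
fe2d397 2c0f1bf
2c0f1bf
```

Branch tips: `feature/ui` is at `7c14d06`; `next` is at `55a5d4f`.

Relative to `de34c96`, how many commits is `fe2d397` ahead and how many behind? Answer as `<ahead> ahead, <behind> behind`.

Reachable from fe2d397: {2c0f1bf, fe2d397}.
Reachable from de34c96: {05d0244, 2c0f1bf, 5f46467, dba8384, de34c96, eaebdcb, fe2d397}.
Only in fe2d397's history (ahead): {} — 0.
Only in de34c96's history (behind): {05d0244, 5f46467, dba8384, de34c96, eaebdcb} — 5.

0 ahead, 5 behind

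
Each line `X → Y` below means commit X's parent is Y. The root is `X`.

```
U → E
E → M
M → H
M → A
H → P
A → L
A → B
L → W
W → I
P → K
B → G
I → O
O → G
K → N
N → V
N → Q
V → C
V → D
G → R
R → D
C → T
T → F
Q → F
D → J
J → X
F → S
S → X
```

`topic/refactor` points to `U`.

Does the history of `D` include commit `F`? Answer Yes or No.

Ancestors of D: {D, J, X}.
F is not in that set, so it is not an ancestor of D.

No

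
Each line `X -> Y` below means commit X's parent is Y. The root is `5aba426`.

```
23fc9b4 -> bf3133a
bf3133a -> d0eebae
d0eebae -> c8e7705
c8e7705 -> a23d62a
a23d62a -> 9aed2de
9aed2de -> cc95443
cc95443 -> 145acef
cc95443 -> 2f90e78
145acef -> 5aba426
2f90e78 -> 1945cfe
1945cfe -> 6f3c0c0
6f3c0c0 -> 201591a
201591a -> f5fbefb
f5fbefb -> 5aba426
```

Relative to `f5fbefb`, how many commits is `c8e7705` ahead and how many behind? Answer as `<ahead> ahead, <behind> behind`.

9 ahead, 0 behind

Reachable from c8e7705: {145acef, 1945cfe, 201591a, 2f90e78, 5aba426, 6f3c0c0, 9aed2de, a23d62a, c8e7705, cc95443, f5fbefb}.
Reachable from f5fbefb: {5aba426, f5fbefb}.
Only in c8e7705's history (ahead): {145acef, 1945cfe, 201591a, 2f90e78, 6f3c0c0, 9aed2de, a23d62a, c8e7705, cc95443} — 9.
Only in f5fbefb's history (behind): {} — 0.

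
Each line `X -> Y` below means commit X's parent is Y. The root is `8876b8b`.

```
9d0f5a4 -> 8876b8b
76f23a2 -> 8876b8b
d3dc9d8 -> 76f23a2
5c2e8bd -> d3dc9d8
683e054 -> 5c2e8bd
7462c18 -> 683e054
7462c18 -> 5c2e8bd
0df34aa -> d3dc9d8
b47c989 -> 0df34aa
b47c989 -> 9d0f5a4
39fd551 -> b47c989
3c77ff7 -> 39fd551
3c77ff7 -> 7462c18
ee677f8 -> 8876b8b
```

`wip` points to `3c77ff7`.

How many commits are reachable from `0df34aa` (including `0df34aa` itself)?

Walking parent pointers from 0df34aa: reachable set = {0df34aa, 76f23a2, 8876b8b, d3dc9d8}.
That is 4 commits.

4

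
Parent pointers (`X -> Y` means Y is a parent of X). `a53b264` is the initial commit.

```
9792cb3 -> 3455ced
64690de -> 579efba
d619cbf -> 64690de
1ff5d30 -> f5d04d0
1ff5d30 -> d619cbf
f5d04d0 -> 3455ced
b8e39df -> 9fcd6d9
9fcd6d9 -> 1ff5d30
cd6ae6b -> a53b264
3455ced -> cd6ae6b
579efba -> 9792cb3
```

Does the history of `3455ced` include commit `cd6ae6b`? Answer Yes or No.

Yes

Ancestors of 3455ced (commits reachable by following parents): {3455ced, a53b264, cd6ae6b}.
cd6ae6b is in that set, so it is an ancestor of 3455ced.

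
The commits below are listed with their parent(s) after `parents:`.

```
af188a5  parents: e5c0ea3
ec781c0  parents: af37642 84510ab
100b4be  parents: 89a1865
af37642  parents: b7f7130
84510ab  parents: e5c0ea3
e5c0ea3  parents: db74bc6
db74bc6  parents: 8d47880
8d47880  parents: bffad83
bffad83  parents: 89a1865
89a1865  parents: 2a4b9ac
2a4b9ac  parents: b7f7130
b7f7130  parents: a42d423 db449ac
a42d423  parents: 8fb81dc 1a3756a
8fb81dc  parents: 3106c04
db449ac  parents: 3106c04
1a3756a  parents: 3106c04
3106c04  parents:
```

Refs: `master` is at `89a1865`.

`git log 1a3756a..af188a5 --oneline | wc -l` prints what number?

11

Reachable from af188a5: {1a3756a, 2a4b9ac, 3106c04, 89a1865, 8d47880, 8fb81dc, a42d423, af188a5, b7f7130, bffad83, db449ac, db74bc6, e5c0ea3}.
Reachable from 1a3756a: {1a3756a, 3106c04}.
In af188a5's history but not 1a3756a's: {2a4b9ac, 89a1865, 8d47880, 8fb81dc, a42d423, af188a5, b7f7130, bffad83, db449ac, db74bc6, e5c0ea3} — 11 commits.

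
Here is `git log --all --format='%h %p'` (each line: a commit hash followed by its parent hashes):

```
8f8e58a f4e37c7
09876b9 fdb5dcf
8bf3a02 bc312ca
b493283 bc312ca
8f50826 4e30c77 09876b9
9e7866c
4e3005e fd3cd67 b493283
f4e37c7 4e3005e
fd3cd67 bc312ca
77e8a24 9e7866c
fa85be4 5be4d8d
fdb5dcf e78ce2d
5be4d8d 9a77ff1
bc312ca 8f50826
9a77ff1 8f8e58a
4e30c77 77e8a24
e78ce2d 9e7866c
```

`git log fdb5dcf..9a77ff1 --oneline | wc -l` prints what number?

11

Reachable from 9a77ff1: {09876b9, 4e3005e, 4e30c77, 77e8a24, 8f50826, 8f8e58a, 9a77ff1, 9e7866c, b493283, bc312ca, e78ce2d, f4e37c7, fd3cd67, fdb5dcf}.
Reachable from fdb5dcf: {9e7866c, e78ce2d, fdb5dcf}.
In 9a77ff1's history but not fdb5dcf's: {09876b9, 4e3005e, 4e30c77, 77e8a24, 8f50826, 8f8e58a, 9a77ff1, b493283, bc312ca, f4e37c7, fd3cd67} — 11 commits.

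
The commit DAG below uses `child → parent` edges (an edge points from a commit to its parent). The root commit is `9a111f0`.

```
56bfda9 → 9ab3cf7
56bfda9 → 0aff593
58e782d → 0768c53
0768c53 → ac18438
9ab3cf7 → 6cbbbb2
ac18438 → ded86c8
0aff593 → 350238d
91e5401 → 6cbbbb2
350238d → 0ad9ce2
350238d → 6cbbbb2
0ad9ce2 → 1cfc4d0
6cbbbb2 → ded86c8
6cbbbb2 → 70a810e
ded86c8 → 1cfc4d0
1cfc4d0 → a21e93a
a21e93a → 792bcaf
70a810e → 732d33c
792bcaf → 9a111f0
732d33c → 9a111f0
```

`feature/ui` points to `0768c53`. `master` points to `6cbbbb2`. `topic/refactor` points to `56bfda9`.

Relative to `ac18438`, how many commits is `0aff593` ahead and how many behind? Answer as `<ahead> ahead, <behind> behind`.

Reachable from 0aff593: {0ad9ce2, 0aff593, 1cfc4d0, 350238d, 6cbbbb2, 70a810e, 732d33c, 792bcaf, 9a111f0, a21e93a, ded86c8}.
Reachable from ac18438: {1cfc4d0, 792bcaf, 9a111f0, a21e93a, ac18438, ded86c8}.
Only in 0aff593's history (ahead): {0ad9ce2, 0aff593, 350238d, 6cbbbb2, 70a810e, 732d33c} — 6.
Only in ac18438's history (behind): {ac18438} — 1.

6 ahead, 1 behind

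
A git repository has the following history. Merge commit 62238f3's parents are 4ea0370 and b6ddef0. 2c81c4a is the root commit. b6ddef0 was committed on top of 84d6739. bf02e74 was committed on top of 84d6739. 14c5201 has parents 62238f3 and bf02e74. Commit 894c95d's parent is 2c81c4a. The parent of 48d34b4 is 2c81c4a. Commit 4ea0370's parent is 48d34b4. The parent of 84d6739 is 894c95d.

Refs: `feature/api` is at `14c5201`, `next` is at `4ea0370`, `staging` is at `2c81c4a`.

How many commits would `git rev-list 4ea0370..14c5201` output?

Reachable from 14c5201: {14c5201, 2c81c4a, 48d34b4, 4ea0370, 62238f3, 84d6739, 894c95d, b6ddef0, bf02e74}.
Reachable from 4ea0370: {2c81c4a, 48d34b4, 4ea0370}.
In 14c5201's history but not 4ea0370's: {14c5201, 62238f3, 84d6739, 894c95d, b6ddef0, bf02e74} — 6 commits.

6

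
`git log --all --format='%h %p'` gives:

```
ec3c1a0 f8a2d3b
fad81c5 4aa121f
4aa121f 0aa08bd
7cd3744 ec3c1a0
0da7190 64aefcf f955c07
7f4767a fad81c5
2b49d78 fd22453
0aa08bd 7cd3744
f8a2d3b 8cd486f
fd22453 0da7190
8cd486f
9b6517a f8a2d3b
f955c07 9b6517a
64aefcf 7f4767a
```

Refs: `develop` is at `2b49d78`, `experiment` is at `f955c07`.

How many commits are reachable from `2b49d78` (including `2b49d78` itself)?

Walking parent pointers from 2b49d78: reachable set = {0aa08bd, 0da7190, 2b49d78, 4aa121f, 64aefcf, 7cd3744, 7f4767a, 8cd486f, 9b6517a, ec3c1a0, f8a2d3b, f955c07, fad81c5, fd22453}.
That is 14 commits.

14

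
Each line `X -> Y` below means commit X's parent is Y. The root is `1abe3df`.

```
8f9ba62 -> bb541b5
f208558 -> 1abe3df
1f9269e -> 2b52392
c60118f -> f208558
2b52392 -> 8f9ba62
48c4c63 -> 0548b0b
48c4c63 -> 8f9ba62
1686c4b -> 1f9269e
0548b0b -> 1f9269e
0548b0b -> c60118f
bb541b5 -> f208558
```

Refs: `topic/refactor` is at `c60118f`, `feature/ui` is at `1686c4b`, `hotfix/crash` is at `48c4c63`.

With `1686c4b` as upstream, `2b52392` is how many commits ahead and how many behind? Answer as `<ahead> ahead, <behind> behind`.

0 ahead, 2 behind

Reachable from 2b52392: {1abe3df, 2b52392, 8f9ba62, bb541b5, f208558}.
Reachable from 1686c4b: {1686c4b, 1abe3df, 1f9269e, 2b52392, 8f9ba62, bb541b5, f208558}.
Only in 2b52392's history (ahead): {} — 0.
Only in 1686c4b's history (behind): {1686c4b, 1f9269e} — 2.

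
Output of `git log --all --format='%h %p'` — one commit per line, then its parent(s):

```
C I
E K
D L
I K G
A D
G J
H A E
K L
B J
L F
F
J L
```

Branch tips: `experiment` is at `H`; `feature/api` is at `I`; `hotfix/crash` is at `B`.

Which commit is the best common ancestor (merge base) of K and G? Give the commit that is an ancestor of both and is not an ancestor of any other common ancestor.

Ancestors of K: {F, K, L}.
Ancestors of G: {F, G, J, L}.
Common ancestors: {F, L}.
Among these, L is not an ancestor of any other common ancestor — it is the merge base.

L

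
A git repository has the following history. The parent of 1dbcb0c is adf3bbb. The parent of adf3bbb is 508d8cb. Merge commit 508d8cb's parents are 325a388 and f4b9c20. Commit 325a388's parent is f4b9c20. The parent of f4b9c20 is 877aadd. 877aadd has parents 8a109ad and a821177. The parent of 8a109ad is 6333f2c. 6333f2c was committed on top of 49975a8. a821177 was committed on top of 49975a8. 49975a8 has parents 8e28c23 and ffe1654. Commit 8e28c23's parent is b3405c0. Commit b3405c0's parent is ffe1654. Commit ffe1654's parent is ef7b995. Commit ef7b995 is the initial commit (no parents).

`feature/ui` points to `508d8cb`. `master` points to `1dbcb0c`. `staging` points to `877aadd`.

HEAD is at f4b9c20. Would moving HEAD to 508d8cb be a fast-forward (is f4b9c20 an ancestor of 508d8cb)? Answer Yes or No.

Yes

A fast-forward from f4b9c20 to 508d8cb is possible iff f4b9c20 is an ancestor of 508d8cb.
Ancestors of 508d8cb: {325a388, 49975a8, 508d8cb, 6333f2c, 877aadd, 8a109ad, 8e28c23, a821177, b3405c0, ef7b995, f4b9c20, ffe1654}.
f4b9c20 is among them, so fast-forward is possible.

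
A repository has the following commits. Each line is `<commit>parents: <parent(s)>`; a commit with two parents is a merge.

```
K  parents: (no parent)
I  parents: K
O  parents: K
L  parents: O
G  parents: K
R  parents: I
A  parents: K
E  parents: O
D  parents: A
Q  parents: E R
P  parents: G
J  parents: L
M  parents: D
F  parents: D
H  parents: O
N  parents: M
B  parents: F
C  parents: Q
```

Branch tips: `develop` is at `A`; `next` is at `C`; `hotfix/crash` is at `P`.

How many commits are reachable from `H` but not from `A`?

2

Reachable from H: {H, K, O}.
Reachable from A: {A, K}.
In H's history but not A's: {H, O} — 2 commits.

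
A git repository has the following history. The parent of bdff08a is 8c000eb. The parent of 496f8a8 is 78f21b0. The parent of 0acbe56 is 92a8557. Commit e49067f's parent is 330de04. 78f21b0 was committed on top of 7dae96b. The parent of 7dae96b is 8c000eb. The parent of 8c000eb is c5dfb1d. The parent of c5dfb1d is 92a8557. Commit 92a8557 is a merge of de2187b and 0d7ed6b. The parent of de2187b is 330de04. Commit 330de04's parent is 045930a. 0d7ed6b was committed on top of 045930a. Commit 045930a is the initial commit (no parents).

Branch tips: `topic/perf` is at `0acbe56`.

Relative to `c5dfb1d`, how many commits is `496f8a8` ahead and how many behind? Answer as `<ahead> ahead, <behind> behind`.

4 ahead, 0 behind

Reachable from 496f8a8: {045930a, 0d7ed6b, 330de04, 496f8a8, 78f21b0, 7dae96b, 8c000eb, 92a8557, c5dfb1d, de2187b}.
Reachable from c5dfb1d: {045930a, 0d7ed6b, 330de04, 92a8557, c5dfb1d, de2187b}.
Only in 496f8a8's history (ahead): {496f8a8, 78f21b0, 7dae96b, 8c000eb} — 4.
Only in c5dfb1d's history (behind): {} — 0.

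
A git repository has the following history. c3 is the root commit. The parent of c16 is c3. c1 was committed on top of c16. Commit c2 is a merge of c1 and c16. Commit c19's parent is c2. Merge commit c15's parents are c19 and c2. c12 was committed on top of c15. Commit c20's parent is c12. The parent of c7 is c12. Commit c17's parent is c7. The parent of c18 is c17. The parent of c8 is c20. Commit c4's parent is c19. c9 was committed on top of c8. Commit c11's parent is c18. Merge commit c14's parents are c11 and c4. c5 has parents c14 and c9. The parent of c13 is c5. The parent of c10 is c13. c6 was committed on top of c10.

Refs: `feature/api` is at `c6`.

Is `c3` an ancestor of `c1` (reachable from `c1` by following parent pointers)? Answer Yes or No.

Yes

Ancestors of c1 (commits reachable by following parents): {c1, c16, c3}.
c3 is in that set, so it is an ancestor of c1.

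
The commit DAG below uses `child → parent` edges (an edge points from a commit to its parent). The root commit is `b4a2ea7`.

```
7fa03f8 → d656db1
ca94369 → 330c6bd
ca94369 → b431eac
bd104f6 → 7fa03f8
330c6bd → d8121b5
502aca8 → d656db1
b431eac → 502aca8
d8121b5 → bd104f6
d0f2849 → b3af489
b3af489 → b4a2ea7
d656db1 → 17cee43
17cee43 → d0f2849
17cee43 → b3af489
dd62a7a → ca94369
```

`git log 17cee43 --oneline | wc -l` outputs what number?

Walking parent pointers from 17cee43: reachable set = {17cee43, b3af489, b4a2ea7, d0f2849}.
That is 4 commits.

4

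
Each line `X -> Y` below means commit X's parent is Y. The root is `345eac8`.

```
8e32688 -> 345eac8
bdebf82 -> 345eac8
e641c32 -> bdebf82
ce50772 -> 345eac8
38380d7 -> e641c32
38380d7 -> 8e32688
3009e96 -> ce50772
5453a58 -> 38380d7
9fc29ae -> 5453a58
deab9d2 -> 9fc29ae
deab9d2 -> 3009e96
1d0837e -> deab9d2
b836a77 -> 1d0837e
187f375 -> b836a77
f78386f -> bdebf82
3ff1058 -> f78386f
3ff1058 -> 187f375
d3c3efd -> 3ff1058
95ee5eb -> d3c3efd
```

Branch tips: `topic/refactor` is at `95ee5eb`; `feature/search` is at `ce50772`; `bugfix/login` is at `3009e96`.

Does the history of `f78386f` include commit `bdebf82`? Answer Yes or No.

Yes

Ancestors of f78386f (commits reachable by following parents): {345eac8, bdebf82, f78386f}.
bdebf82 is in that set, so it is an ancestor of f78386f.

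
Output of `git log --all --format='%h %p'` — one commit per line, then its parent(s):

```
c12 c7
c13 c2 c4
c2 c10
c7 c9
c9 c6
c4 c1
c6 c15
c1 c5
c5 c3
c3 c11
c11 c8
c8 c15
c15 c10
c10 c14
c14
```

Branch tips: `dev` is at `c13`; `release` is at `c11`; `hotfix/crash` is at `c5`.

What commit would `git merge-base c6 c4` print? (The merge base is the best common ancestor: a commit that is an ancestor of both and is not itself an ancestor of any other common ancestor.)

Ancestors of c6: {c10, c14, c15, c6}.
Ancestors of c4: {c1, c10, c11, c14, c15, c3, c4, c5, c8}.
Common ancestors: {c10, c14, c15}.
Among these, c15 is not an ancestor of any other common ancestor — it is the merge base.

c15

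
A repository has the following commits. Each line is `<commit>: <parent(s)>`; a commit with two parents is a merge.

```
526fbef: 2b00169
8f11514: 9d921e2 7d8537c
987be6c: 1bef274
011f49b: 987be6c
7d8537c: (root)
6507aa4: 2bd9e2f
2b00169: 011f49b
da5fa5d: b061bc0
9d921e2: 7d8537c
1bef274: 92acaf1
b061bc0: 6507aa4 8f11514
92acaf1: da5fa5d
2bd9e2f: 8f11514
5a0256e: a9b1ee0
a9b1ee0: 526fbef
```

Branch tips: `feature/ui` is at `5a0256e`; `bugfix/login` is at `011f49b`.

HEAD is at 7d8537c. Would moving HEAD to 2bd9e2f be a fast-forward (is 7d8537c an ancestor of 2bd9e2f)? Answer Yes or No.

Yes

A fast-forward from 7d8537c to 2bd9e2f is possible iff 7d8537c is an ancestor of 2bd9e2f.
Ancestors of 2bd9e2f: {2bd9e2f, 7d8537c, 8f11514, 9d921e2}.
7d8537c is among them, so fast-forward is possible.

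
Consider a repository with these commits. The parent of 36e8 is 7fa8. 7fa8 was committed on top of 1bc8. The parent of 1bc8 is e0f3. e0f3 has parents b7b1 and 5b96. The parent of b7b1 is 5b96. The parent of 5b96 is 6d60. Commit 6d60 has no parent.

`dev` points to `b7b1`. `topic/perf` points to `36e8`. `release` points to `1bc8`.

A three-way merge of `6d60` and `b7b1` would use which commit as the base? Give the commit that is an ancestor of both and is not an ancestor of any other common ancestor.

6d60

Ancestors of 6d60: {6d60}.
Ancestors of b7b1: {5b96, 6d60, b7b1}.
Common ancestors: {6d60}.
The only common ancestor is 6d60, so it is the merge base.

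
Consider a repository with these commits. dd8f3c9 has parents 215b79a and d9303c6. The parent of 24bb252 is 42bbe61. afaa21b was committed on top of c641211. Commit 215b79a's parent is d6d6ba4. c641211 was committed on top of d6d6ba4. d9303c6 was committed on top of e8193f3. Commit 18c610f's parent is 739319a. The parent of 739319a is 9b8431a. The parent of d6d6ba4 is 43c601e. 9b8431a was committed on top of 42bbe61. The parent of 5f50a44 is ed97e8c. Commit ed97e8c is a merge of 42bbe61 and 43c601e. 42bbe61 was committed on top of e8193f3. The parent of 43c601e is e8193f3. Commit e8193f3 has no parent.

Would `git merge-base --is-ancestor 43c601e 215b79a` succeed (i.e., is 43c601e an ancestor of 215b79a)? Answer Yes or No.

Yes

Ancestors of 215b79a (commits reachable by following parents): {215b79a, 43c601e, d6d6ba4, e8193f3}.
43c601e is in that set, so it is an ancestor of 215b79a.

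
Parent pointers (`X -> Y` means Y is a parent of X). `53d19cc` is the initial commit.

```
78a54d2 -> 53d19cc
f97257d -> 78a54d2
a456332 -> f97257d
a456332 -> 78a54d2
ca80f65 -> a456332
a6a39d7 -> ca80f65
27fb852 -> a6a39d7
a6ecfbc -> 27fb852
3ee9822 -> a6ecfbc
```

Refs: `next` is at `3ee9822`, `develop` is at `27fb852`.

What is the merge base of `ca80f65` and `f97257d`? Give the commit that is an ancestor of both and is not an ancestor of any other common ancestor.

f97257d

Ancestors of ca80f65: {53d19cc, 78a54d2, a456332, ca80f65, f97257d}.
Ancestors of f97257d: {53d19cc, 78a54d2, f97257d}.
Common ancestors: {53d19cc, 78a54d2, f97257d}.
Among these, f97257d is not an ancestor of any other common ancestor — it is the merge base.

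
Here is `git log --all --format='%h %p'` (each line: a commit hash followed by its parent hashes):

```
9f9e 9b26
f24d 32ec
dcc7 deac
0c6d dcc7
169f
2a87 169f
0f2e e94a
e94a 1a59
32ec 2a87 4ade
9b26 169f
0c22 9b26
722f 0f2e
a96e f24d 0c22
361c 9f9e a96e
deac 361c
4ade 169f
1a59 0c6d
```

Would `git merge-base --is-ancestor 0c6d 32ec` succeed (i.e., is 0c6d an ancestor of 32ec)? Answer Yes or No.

Ancestors of 32ec: {169f, 2a87, 32ec, 4ade}.
0c6d is not in that set, so it is not an ancestor of 32ec.

No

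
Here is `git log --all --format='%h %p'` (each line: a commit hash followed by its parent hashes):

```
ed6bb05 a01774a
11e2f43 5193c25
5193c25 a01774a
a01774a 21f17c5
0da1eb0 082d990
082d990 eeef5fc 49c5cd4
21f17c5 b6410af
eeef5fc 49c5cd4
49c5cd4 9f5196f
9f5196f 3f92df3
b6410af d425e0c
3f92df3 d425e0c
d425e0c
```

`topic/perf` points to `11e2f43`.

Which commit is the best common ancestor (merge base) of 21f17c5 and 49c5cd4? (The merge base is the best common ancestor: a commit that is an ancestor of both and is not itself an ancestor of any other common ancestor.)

Ancestors of 21f17c5: {21f17c5, b6410af, d425e0c}.
Ancestors of 49c5cd4: {3f92df3, 49c5cd4, 9f5196f, d425e0c}.
Common ancestors: {d425e0c}.
The only common ancestor is d425e0c, so it is the merge base.

d425e0c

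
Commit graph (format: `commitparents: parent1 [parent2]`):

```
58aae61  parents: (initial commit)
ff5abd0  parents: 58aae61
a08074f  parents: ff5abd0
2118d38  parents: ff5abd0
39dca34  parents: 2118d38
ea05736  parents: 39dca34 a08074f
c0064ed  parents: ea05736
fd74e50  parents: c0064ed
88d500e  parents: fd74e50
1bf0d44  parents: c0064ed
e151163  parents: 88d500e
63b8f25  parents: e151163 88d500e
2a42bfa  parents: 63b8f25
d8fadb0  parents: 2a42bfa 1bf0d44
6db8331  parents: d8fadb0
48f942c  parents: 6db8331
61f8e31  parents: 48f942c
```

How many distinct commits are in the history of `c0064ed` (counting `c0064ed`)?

7

Walking parent pointers from c0064ed: reachable set = {2118d38, 39dca34, 58aae61, a08074f, c0064ed, ea05736, ff5abd0}.
That is 7 commits.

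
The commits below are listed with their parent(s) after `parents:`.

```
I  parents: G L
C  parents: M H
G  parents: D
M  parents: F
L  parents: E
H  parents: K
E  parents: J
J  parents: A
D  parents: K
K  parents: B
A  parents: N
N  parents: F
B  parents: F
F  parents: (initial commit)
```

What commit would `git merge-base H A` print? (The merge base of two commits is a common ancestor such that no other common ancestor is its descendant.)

F

Ancestors of H: {B, F, H, K}.
Ancestors of A: {A, F, N}.
Common ancestors: {F}.
The only common ancestor is F, so it is the merge base.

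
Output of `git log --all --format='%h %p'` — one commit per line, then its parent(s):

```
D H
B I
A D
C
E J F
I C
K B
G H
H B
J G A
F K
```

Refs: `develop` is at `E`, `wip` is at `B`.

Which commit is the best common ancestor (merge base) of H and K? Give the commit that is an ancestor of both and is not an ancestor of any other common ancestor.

Ancestors of H: {B, C, H, I}.
Ancestors of K: {B, C, I, K}.
Common ancestors: {B, C, I}.
Among these, B is not an ancestor of any other common ancestor — it is the merge base.

B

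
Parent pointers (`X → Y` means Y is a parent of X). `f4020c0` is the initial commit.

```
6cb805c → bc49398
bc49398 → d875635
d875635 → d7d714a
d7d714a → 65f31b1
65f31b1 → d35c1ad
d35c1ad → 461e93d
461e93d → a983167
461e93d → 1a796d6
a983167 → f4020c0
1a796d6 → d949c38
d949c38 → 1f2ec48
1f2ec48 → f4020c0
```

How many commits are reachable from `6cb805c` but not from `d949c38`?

Reachable from 6cb805c: {1a796d6, 1f2ec48, 461e93d, 65f31b1, 6cb805c, a983167, bc49398, d35c1ad, d7d714a, d875635, d949c38, f4020c0}.
Reachable from d949c38: {1f2ec48, d949c38, f4020c0}.
In 6cb805c's history but not d949c38's: {1a796d6, 461e93d, 65f31b1, 6cb805c, a983167, bc49398, d35c1ad, d7d714a, d875635} — 9 commits.

9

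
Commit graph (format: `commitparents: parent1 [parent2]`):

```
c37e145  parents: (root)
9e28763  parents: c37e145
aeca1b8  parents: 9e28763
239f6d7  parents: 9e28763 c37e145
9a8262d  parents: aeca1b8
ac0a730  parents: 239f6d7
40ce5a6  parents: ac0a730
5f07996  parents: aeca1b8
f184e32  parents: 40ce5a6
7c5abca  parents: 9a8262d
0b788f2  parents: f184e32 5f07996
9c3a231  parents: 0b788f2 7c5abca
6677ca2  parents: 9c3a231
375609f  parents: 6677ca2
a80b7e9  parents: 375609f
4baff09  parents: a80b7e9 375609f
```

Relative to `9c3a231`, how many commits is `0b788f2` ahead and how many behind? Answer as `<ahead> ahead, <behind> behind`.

Reachable from 0b788f2: {0b788f2, 239f6d7, 40ce5a6, 5f07996, 9e28763, ac0a730, aeca1b8, c37e145, f184e32}.
Reachable from 9c3a231: {0b788f2, 239f6d7, 40ce5a6, 5f07996, 7c5abca, 9a8262d, 9c3a231, 9e28763, ac0a730, aeca1b8, c37e145, f184e32}.
Only in 0b788f2's history (ahead): {} — 0.
Only in 9c3a231's history (behind): {7c5abca, 9a8262d, 9c3a231} — 3.

0 ahead, 3 behind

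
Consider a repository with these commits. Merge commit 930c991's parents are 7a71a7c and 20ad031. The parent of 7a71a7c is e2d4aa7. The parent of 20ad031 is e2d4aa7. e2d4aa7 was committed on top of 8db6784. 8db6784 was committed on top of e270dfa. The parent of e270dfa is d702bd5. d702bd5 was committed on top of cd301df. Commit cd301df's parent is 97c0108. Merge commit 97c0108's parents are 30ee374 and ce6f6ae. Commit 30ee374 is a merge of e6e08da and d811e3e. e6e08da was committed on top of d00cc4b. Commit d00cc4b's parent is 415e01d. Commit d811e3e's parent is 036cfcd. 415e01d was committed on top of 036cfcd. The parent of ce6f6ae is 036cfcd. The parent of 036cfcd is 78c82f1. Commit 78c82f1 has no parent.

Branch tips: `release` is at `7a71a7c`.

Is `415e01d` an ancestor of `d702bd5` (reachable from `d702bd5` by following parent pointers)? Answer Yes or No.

Yes

Ancestors of d702bd5 (commits reachable by following parents): {036cfcd, 30ee374, 415e01d, 78c82f1, 97c0108, cd301df, ce6f6ae, d00cc4b, d702bd5, d811e3e, e6e08da}.
415e01d is in that set, so it is an ancestor of d702bd5.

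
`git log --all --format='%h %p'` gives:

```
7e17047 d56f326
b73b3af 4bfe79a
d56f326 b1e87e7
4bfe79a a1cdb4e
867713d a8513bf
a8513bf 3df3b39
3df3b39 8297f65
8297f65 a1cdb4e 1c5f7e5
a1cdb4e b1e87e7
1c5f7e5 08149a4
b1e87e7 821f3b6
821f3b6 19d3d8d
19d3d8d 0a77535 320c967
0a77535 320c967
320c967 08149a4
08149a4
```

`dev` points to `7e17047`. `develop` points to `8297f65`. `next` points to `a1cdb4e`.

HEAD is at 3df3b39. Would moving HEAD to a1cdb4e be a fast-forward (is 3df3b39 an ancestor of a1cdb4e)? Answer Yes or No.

No

A fast-forward from 3df3b39 to a1cdb4e is possible iff 3df3b39 is an ancestor of a1cdb4e.
Ancestors of a1cdb4e: {08149a4, 0a77535, 19d3d8d, 320c967, 821f3b6, a1cdb4e, b1e87e7}.
3df3b39 is not among them, so fast-forward is not possible.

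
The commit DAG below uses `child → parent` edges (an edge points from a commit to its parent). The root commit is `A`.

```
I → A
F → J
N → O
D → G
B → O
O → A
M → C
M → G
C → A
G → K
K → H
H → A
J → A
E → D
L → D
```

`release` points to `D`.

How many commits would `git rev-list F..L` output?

Reachable from L: {A, D, G, H, K, L}.
Reachable from F: {A, F, J}.
In L's history but not F's: {D, G, H, K, L} — 5 commits.

5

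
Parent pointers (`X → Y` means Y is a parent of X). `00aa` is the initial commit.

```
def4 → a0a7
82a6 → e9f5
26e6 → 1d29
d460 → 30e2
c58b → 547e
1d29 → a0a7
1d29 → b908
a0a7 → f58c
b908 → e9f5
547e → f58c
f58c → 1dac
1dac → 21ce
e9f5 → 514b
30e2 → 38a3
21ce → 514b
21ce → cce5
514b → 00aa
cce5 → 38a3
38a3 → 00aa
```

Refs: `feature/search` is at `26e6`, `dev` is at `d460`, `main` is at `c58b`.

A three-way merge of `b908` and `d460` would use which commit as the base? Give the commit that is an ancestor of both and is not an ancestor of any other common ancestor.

Ancestors of b908: {00aa, 514b, b908, e9f5}.
Ancestors of d460: {00aa, 30e2, 38a3, d460}.
Common ancestors: {00aa}.
The only common ancestor is 00aa, so it is the merge base.

00aa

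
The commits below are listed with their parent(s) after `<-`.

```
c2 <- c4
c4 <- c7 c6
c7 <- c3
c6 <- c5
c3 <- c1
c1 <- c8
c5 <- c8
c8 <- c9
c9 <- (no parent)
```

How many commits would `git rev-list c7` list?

5

Walking parent pointers from c7: reachable set = {c1, c3, c7, c8, c9}.
That is 5 commits.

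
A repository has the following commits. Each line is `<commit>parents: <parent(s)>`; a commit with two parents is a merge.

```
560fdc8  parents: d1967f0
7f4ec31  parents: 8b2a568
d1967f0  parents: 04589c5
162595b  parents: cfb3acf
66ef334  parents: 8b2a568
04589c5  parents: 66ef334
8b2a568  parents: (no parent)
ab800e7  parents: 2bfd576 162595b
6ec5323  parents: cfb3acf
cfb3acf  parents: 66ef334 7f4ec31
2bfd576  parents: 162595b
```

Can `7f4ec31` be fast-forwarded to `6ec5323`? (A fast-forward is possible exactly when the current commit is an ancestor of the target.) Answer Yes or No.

Yes

A fast-forward from 7f4ec31 to 6ec5323 is possible iff 7f4ec31 is an ancestor of 6ec5323.
Ancestors of 6ec5323: {66ef334, 6ec5323, 7f4ec31, 8b2a568, cfb3acf}.
7f4ec31 is among them, so fast-forward is possible.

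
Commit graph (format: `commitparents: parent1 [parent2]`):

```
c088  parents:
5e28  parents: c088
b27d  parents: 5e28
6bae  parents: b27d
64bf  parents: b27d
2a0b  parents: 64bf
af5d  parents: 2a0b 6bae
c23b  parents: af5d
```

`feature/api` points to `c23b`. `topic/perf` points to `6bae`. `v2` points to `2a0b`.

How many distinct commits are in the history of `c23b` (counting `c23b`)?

8

Walking parent pointers from c23b: reachable set = {2a0b, 5e28, 64bf, 6bae, af5d, b27d, c088, c23b}.
That is 8 commits.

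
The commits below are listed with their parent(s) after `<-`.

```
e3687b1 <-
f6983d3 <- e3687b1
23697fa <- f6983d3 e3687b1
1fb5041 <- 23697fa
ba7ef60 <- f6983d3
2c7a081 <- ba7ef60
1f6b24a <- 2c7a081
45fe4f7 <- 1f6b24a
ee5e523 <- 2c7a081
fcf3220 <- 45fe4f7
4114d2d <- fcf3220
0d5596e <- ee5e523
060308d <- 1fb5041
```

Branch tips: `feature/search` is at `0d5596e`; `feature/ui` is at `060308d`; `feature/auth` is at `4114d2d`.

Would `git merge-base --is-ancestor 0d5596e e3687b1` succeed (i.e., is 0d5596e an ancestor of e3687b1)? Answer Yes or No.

Ancestors of e3687b1: {e3687b1}.
0d5596e is not in that set, so it is not an ancestor of e3687b1.

No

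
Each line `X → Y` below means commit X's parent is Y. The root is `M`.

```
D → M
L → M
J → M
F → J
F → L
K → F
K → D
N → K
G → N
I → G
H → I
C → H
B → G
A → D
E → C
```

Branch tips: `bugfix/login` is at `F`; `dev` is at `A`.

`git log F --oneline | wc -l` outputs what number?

4

Walking parent pointers from F: reachable set = {F, J, L, M}.
That is 4 commits.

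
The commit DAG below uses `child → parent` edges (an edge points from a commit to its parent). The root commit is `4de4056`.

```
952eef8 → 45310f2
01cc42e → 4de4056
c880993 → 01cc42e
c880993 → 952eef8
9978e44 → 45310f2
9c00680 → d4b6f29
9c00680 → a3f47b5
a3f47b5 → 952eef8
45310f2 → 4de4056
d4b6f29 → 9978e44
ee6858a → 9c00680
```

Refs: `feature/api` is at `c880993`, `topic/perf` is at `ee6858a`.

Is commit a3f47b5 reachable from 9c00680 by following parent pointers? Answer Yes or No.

Yes

Ancestors of 9c00680 (commits reachable by following parents): {45310f2, 4de4056, 952eef8, 9978e44, 9c00680, a3f47b5, d4b6f29}.
a3f47b5 is in that set, so it is an ancestor of 9c00680.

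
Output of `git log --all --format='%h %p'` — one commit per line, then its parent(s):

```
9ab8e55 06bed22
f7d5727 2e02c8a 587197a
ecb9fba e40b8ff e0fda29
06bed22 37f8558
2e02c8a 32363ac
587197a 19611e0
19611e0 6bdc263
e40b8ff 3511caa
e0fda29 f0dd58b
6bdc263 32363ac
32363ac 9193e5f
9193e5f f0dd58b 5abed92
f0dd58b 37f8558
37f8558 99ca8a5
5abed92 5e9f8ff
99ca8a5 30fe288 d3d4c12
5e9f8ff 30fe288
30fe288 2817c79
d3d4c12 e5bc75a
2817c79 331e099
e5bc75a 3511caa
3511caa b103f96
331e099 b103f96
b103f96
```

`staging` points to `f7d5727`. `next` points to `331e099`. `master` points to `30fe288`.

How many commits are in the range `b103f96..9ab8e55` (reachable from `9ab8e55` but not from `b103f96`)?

Reachable from 9ab8e55: {06bed22, 2817c79, 30fe288, 331e099, 3511caa, 37f8558, 99ca8a5, 9ab8e55, b103f96, d3d4c12, e5bc75a}.
Reachable from b103f96: {b103f96}.
In 9ab8e55's history but not b103f96's: {06bed22, 2817c79, 30fe288, 331e099, 3511caa, 37f8558, 99ca8a5, 9ab8e55, d3d4c12, e5bc75a} — 10 commits.

10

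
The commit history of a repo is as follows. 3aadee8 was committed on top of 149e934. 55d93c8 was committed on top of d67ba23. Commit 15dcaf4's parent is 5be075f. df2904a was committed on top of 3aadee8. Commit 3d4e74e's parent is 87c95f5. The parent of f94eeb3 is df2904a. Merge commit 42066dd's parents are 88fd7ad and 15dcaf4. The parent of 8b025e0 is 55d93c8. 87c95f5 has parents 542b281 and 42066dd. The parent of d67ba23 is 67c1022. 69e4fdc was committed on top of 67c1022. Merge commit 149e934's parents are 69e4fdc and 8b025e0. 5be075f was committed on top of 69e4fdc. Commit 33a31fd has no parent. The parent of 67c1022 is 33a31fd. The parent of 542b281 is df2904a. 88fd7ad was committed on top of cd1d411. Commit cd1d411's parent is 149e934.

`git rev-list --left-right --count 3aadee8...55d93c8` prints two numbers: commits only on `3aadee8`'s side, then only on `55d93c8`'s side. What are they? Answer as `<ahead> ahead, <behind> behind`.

4 ahead, 0 behind

Reachable from 3aadee8: {149e934, 33a31fd, 3aadee8, 55d93c8, 67c1022, 69e4fdc, 8b025e0, d67ba23}.
Reachable from 55d93c8: {33a31fd, 55d93c8, 67c1022, d67ba23}.
Only in 3aadee8's history (ahead): {149e934, 3aadee8, 69e4fdc, 8b025e0} — 4.
Only in 55d93c8's history (behind): {} — 0.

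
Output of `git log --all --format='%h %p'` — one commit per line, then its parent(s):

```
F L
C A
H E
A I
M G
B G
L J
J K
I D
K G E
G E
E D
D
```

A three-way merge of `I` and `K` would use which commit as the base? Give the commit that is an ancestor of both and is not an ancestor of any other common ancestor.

Ancestors of I: {D, I}.
Ancestors of K: {D, E, G, K}.
Common ancestors: {D}.
The only common ancestor is D, so it is the merge base.

D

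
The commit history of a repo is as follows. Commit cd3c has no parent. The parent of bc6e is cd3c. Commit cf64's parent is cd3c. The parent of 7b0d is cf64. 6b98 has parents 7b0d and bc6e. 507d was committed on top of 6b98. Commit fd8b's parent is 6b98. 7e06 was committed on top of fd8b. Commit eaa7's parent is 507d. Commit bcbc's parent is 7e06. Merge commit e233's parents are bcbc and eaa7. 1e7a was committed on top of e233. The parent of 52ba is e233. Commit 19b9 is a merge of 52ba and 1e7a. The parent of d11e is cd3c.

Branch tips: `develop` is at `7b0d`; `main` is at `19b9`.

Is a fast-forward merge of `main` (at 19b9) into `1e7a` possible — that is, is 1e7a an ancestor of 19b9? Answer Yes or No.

Yes

A fast-forward from 1e7a to 19b9 is possible iff 1e7a is an ancestor of 19b9.
Ancestors of 19b9: {19b9, 1e7a, 507d, 52ba, 6b98, 7b0d, 7e06, bc6e, bcbc, cd3c, cf64, e233, eaa7, fd8b}.
1e7a is among them, so fast-forward is possible.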